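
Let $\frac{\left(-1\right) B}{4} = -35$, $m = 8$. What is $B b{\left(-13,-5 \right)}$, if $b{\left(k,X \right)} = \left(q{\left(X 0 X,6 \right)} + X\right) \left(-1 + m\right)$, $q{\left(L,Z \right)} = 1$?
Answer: $-3920$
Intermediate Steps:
$B = 140$ ($B = \left(-4\right) \left(-35\right) = 140$)
$b{\left(k,X \right)} = 7 + 7 X$ ($b{\left(k,X \right)} = \left(1 + X\right) \left(-1 + 8\right) = \left(1 + X\right) 7 = 7 + 7 X$)
$B b{\left(-13,-5 \right)} = 140 \left(7 + 7 \left(-5\right)\right) = 140 \left(7 - 35\right) = 140 \left(-28\right) = -3920$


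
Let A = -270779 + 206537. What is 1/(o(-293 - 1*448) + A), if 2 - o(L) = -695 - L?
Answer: -1/64286 ≈ -1.5555e-5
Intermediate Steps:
o(L) = 697 + L (o(L) = 2 - (-695 - L) = 2 + (695 + L) = 697 + L)
A = -64242
1/(o(-293 - 1*448) + A) = 1/((697 + (-293 - 1*448)) - 64242) = 1/((697 + (-293 - 448)) - 64242) = 1/((697 - 741) - 64242) = 1/(-44 - 64242) = 1/(-64286) = -1/64286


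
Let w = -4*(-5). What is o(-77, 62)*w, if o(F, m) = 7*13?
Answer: 1820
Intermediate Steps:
w = 20
o(F, m) = 91
o(-77, 62)*w = 91*20 = 1820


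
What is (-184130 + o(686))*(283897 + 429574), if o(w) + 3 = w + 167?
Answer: -130764964880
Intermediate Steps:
o(w) = 164 + w (o(w) = -3 + (w + 167) = -3 + (167 + w) = 164 + w)
(-184130 + o(686))*(283897 + 429574) = (-184130 + (164 + 686))*(283897 + 429574) = (-184130 + 850)*713471 = -183280*713471 = -130764964880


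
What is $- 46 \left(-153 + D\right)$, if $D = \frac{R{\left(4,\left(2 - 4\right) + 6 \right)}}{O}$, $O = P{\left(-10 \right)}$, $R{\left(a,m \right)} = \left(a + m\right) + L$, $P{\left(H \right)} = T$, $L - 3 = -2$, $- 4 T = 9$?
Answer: $7222$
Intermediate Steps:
$T = - \frac{9}{4}$ ($T = \left(- \frac{1}{4}\right) 9 = - \frac{9}{4} \approx -2.25$)
$L = 1$ ($L = 3 - 2 = 1$)
$P{\left(H \right)} = - \frac{9}{4}$
$R{\left(a,m \right)} = 1 + a + m$ ($R{\left(a,m \right)} = \left(a + m\right) + 1 = 1 + a + m$)
$O = - \frac{9}{4} \approx -2.25$
$D = -4$ ($D = \frac{1 + 4 + \left(\left(2 - 4\right) + 6\right)}{- \frac{9}{4}} = \left(1 + 4 + \left(-2 + 6\right)\right) \left(- \frac{4}{9}\right) = \left(1 + 4 + 4\right) \left(- \frac{4}{9}\right) = 9 \left(- \frac{4}{9}\right) = -4$)
$- 46 \left(-153 + D\right) = - 46 \left(-153 - 4\right) = \left(-46\right) \left(-157\right) = 7222$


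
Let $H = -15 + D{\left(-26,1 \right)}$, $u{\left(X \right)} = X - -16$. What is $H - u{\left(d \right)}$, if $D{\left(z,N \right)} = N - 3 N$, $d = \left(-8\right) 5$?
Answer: $7$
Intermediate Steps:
$d = -40$
$D{\left(z,N \right)} = - 2 N$
$u{\left(X \right)} = 16 + X$ ($u{\left(X \right)} = X + 16 = 16 + X$)
$H = -17$ ($H = -15 - 2 = -17$)
$H - u{\left(d \right)} = -17 - \left(16 - 40\right) = -17 - -24 = -17 + 24 = 7$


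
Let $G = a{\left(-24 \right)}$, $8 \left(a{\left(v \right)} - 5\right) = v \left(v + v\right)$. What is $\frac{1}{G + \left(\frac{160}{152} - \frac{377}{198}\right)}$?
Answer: $\frac{3762}{557335} \approx 0.00675$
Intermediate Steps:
$a{\left(v \right)} = 5 + \frac{v^{2}}{4}$ ($a{\left(v \right)} = 5 + \frac{v \left(v + v\right)}{8} = 5 + \frac{v 2 v}{8} = 5 + \frac{2 v^{2}}{8} = 5 + \frac{v^{2}}{4}$)
$G = 149$ ($G = 5 + \frac{\left(-24\right)^{2}}{4} = 5 + \frac{1}{4} \cdot 576 = 5 + 144 = 149$)
$\frac{1}{G + \left(\frac{160}{152} - \frac{377}{198}\right)} = \frac{1}{149 + \left(\frac{160}{152} - \frac{377}{198}\right)} = \frac{1}{149 + \left(160 \cdot \frac{1}{152} - \frac{377}{198}\right)} = \frac{1}{149 + \left(\frac{20}{19} - \frac{377}{198}\right)} = \frac{1}{149 - \frac{3203}{3762}} = \frac{1}{\frac{557335}{3762}} = \frac{3762}{557335}$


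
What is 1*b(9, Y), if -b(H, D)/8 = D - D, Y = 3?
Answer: 0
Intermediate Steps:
b(H, D) = 0 (b(H, D) = -8*(D - D) = -8*0 = 0)
1*b(9, Y) = 1*0 = 0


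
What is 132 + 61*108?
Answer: 6720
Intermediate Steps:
132 + 61*108 = 132 + 6588 = 6720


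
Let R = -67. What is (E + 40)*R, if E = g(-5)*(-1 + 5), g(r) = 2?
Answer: -3216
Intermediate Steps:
E = 8 (E = 2*(-1 + 5) = 2*4 = 8)
(E + 40)*R = (8 + 40)*(-67) = 48*(-67) = -3216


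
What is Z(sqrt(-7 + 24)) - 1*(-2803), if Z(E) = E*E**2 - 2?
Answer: 2801 + 17*sqrt(17) ≈ 2871.1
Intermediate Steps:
Z(E) = -2 + E**3 (Z(E) = E**3 - 2 = -2 + E**3)
Z(sqrt(-7 + 24)) - 1*(-2803) = (-2 + (sqrt(-7 + 24))**3) - 1*(-2803) = (-2 + (sqrt(17))**3) + 2803 = (-2 + 17*sqrt(17)) + 2803 = 2801 + 17*sqrt(17)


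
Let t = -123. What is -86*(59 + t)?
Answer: 5504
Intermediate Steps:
-86*(59 + t) = -86*(59 - 123) = -86*(-64) = 5504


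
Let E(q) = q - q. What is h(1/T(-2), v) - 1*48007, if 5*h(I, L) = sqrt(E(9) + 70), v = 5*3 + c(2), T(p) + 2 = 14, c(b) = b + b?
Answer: -48007 + sqrt(70)/5 ≈ -48005.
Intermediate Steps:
c(b) = 2*b
T(p) = 12 (T(p) = -2 + 14 = 12)
E(q) = 0
v = 19 (v = 5*3 + 2*2 = 15 + 4 = 19)
h(I, L) = sqrt(70)/5 (h(I, L) = sqrt(0 + 70)/5 = sqrt(70)/5)
h(1/T(-2), v) - 1*48007 = sqrt(70)/5 - 1*48007 = sqrt(70)/5 - 48007 = -48007 + sqrt(70)/5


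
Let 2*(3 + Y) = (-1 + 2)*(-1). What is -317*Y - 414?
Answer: 1391/2 ≈ 695.50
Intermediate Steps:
Y = -7/2 (Y = -3 + ((-1 + 2)*(-1))/2 = -3 + (1*(-1))/2 = -3 + (1/2)*(-1) = -3 - 1/2 = -7/2 ≈ -3.5000)
-317*Y - 414 = -317*(-7/2) - 414 = 2219/2 - 414 = 1391/2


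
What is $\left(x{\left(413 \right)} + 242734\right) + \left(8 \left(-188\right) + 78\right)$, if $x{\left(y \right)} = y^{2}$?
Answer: $411877$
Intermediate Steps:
$\left(x{\left(413 \right)} + 242734\right) + \left(8 \left(-188\right) + 78\right) = \left(413^{2} + 242734\right) + \left(8 \left(-188\right) + 78\right) = \left(170569 + 242734\right) + \left(-1504 + 78\right) = 413303 - 1426 = 411877$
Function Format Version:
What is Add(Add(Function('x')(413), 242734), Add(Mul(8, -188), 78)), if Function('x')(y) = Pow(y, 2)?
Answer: 411877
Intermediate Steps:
Add(Add(Function('x')(413), 242734), Add(Mul(8, -188), 78)) = Add(Add(Pow(413, 2), 242734), Add(Mul(8, -188), 78)) = Add(Add(170569, 242734), Add(-1504, 78)) = Add(413303, -1426) = 411877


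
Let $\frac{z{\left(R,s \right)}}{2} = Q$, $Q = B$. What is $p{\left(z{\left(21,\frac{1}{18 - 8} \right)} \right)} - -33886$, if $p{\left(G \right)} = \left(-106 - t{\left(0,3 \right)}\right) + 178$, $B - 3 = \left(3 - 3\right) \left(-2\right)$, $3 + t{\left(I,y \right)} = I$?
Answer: $33961$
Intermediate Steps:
$t{\left(I,y \right)} = -3 + I$
$B = 3$ ($B = 3 + \left(3 - 3\right) \left(-2\right) = 3 + 0 \left(-2\right) = 3 + 0 = 3$)
$Q = 3$
$z{\left(R,s \right)} = 6$ ($z{\left(R,s \right)} = 2 \cdot 3 = 6$)
$p{\left(G \right)} = 75$ ($p{\left(G \right)} = \left(-106 - \left(-3 + 0\right)\right) + 178 = \left(-106 - -3\right) + 178 = \left(-106 + 3\right) + 178 = -103 + 178 = 75$)
$p{\left(z{\left(21,\frac{1}{18 - 8} \right)} \right)} - -33886 = 75 - -33886 = 75 + 33886 = 33961$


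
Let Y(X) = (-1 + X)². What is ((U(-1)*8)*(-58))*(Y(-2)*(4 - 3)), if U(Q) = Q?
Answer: 4176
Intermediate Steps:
((U(-1)*8)*(-58))*(Y(-2)*(4 - 3)) = (-1*8*(-58))*((-1 - 2)²*(4 - 3)) = (-8*(-58))*((-3)²*1) = 464*(9*1) = 464*9 = 4176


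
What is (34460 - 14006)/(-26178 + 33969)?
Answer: 974/371 ≈ 2.6253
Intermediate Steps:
(34460 - 14006)/(-26178 + 33969) = 20454/7791 = 20454*(1/7791) = 974/371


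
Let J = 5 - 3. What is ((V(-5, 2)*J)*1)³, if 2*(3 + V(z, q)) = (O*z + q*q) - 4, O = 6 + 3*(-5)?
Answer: 59319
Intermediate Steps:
O = -9 (O = 6 - 15 = -9)
J = 2
V(z, q) = -5 + q²/2 - 9*z/2 (V(z, q) = -3 + ((-9*z + q*q) - 4)/2 = -3 + ((-9*z + q²) - 4)/2 = -3 + ((q² - 9*z) - 4)/2 = -3 + (-4 + q² - 9*z)/2 = -3 + (-2 + q²/2 - 9*z/2) = -5 + q²/2 - 9*z/2)
((V(-5, 2)*J)*1)³ = (((-5 + (½)*2² - 9/2*(-5))*2)*1)³ = (((-5 + (½)*4 + 45/2)*2)*1)³ = (((-5 + 2 + 45/2)*2)*1)³ = (((39/2)*2)*1)³ = (39*1)³ = 39³ = 59319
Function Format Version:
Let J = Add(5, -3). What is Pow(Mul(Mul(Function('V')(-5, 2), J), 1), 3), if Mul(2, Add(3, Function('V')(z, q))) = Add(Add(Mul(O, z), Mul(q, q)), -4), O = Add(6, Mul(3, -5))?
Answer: 59319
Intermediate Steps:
O = -9 (O = Add(6, -15) = -9)
J = 2
Function('V')(z, q) = Add(-5, Mul(Rational(1, 2), Pow(q, 2)), Mul(Rational(-9, 2), z)) (Function('V')(z, q) = Add(-3, Mul(Rational(1, 2), Add(Add(Mul(-9, z), Mul(q, q)), -4))) = Add(-3, Mul(Rational(1, 2), Add(Add(Mul(-9, z), Pow(q, 2)), -4))) = Add(-3, Mul(Rational(1, 2), Add(Add(Pow(q, 2), Mul(-9, z)), -4))) = Add(-3, Mul(Rational(1, 2), Add(-4, Pow(q, 2), Mul(-9, z)))) = Add(-3, Add(-2, Mul(Rational(1, 2), Pow(q, 2)), Mul(Rational(-9, 2), z))) = Add(-5, Mul(Rational(1, 2), Pow(q, 2)), Mul(Rational(-9, 2), z)))
Pow(Mul(Mul(Function('V')(-5, 2), J), 1), 3) = Pow(Mul(Mul(Add(-5, Mul(Rational(1, 2), Pow(2, 2)), Mul(Rational(-9, 2), -5)), 2), 1), 3) = Pow(Mul(Mul(Add(-5, Mul(Rational(1, 2), 4), Rational(45, 2)), 2), 1), 3) = Pow(Mul(Mul(Add(-5, 2, Rational(45, 2)), 2), 1), 3) = Pow(Mul(Mul(Rational(39, 2), 2), 1), 3) = Pow(Mul(39, 1), 3) = Pow(39, 3) = 59319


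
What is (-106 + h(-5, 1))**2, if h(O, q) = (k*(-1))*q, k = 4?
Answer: 12100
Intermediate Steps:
h(O, q) = -4*q (h(O, q) = (4*(-1))*q = -4*q)
(-106 + h(-5, 1))**2 = (-106 - 4*1)**2 = (-106 - 4)**2 = (-110)**2 = 12100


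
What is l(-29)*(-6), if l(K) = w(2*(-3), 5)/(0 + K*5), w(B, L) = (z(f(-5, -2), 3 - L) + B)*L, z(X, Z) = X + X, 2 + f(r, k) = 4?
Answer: -12/29 ≈ -0.41379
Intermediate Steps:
f(r, k) = 2 (f(r, k) = -2 + 4 = 2)
z(X, Z) = 2*X
w(B, L) = L*(4 + B) (w(B, L) = (2*2 + B)*L = (4 + B)*L = L*(4 + B))
l(K) = -2/K (l(K) = (5*(4 + 2*(-3)))/(0 + K*5) = (5*(4 - 6))/(0 + 5*K) = (5*(-2))/((5*K)) = -2/K)
l(-29)*(-6) = -2/(-29)*(-6) = -2*(-1/29)*(-6) = (2/29)*(-6) = -12/29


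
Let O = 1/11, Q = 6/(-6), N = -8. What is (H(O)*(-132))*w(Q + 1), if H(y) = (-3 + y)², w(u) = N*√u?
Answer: 0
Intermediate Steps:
Q = -1 (Q = 6*(-⅙) = -1)
w(u) = -8*√u
O = 1/11 ≈ 0.090909
(H(O)*(-132))*w(Q + 1) = ((-3 + 1/11)²*(-132))*(-8*√(-1 + 1)) = ((-32/11)²*(-132))*(-8*√0) = ((1024/121)*(-132))*(-8*0) = -12288/11*0 = 0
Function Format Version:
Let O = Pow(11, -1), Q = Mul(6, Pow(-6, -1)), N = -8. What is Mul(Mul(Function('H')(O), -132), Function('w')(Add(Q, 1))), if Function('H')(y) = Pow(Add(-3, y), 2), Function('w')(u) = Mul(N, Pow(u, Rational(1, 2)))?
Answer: 0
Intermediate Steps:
Q = -1 (Q = Mul(6, Rational(-1, 6)) = -1)
Function('w')(u) = Mul(-8, Pow(u, Rational(1, 2)))
O = Rational(1, 11) ≈ 0.090909
Mul(Mul(Function('H')(O), -132), Function('w')(Add(Q, 1))) = Mul(Mul(Pow(Add(-3, Rational(1, 11)), 2), -132), Mul(-8, Pow(Add(-1, 1), Rational(1, 2)))) = Mul(Mul(Pow(Rational(-32, 11), 2), -132), Mul(-8, Pow(0, Rational(1, 2)))) = Mul(Mul(Rational(1024, 121), -132), Mul(-8, 0)) = Mul(Rational(-12288, 11), 0) = 0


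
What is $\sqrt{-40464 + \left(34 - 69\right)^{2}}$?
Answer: $i \sqrt{39239} \approx 198.09 i$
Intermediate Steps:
$\sqrt{-40464 + \left(34 - 69\right)^{2}} = \sqrt{-40464 + \left(-35\right)^{2}} = \sqrt{-40464 + 1225} = \sqrt{-39239} = i \sqrt{39239}$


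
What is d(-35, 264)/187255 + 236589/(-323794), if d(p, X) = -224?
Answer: -44375003051/60632045470 ≈ -0.73187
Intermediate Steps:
d(-35, 264)/187255 + 236589/(-323794) = -224/187255 + 236589/(-323794) = -224*1/187255 + 236589*(-1/323794) = -224/187255 - 236589/323794 = -44375003051/60632045470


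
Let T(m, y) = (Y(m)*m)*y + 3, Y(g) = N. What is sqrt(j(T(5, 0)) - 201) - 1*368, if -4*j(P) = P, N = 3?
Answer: -368 + I*sqrt(807)/2 ≈ -368.0 + 14.204*I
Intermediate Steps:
Y(g) = 3
T(m, y) = 3 + 3*m*y (T(m, y) = (3*m)*y + 3 = 3*m*y + 3 = 3 + 3*m*y)
j(P) = -P/4
sqrt(j(T(5, 0)) - 201) - 1*368 = sqrt(-(3 + 3*5*0)/4 - 201) - 1*368 = sqrt(-(3 + 0)/4 - 201) - 368 = sqrt(-1/4*3 - 201) - 368 = sqrt(-3/4 - 201) - 368 = sqrt(-807/4) - 368 = I*sqrt(807)/2 - 368 = -368 + I*sqrt(807)/2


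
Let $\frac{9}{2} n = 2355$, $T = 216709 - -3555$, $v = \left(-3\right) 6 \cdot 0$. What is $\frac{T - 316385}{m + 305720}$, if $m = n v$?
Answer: $- \frac{96121}{305720} \approx -0.31441$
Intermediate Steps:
$v = 0$ ($v = \left(-18\right) 0 = 0$)
$T = 220264$ ($T = 216709 + 3555 = 220264$)
$n = \frac{1570}{3}$ ($n = \frac{2}{9} \cdot 2355 = \frac{1570}{3} \approx 523.33$)
$m = 0$ ($m = \frac{1570}{3} \cdot 0 = 0$)
$\frac{T - 316385}{m + 305720} = \frac{220264 - 316385}{0 + 305720} = - \frac{96121}{305720}$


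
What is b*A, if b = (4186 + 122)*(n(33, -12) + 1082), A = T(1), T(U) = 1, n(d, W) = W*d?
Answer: 2955288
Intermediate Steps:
A = 1
b = 2955288 (b = (4186 + 122)*(-12*33 + 1082) = 4308*(-396 + 1082) = 4308*686 = 2955288)
b*A = 2955288*1 = 2955288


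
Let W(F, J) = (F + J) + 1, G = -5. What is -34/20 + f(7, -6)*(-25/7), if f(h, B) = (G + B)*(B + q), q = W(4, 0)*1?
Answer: -2869/70 ≈ -40.986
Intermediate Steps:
W(F, J) = 1 + F + J
q = 5 (q = (1 + 4 + 0)*1 = 5*1 = 5)
f(h, B) = (-5 + B)*(5 + B) (f(h, B) = (-5 + B)*(B + 5) = (-5 + B)*(5 + B))
-34/20 + f(7, -6)*(-25/7) = -34/20 + (-25 + (-6)²)*(-25/7) = -34*1/20 + (-25 + 36)*(-25*⅐) = -17/10 + 11*(-25/7) = -17/10 - 275/7 = -2869/70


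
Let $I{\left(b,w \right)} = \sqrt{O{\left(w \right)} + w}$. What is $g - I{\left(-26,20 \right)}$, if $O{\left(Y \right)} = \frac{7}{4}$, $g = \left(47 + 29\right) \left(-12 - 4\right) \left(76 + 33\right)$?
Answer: $-132544 - \frac{\sqrt{87}}{2} \approx -1.3255 \cdot 10^{5}$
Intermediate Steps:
$g = -132544$ ($g = 76 \left(-16\right) 109 = \left(-1216\right) 109 = -132544$)
$O{\left(Y \right)} = \frac{7}{4}$ ($O{\left(Y \right)} = 7 \cdot \frac{1}{4} = \frac{7}{4}$)
$I{\left(b,w \right)} = \sqrt{\frac{7}{4} + w}$
$g - I{\left(-26,20 \right)} = -132544 - \frac{\sqrt{7 + 4 \cdot 20}}{2} = -132544 - \frac{\sqrt{7 + 80}}{2} = -132544 - \frac{\sqrt{87}}{2}$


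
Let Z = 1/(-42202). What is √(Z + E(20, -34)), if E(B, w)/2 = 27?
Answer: √96174433214/42202 ≈ 7.3485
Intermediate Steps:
E(B, w) = 54 (E(B, w) = 2*27 = 54)
Z = -1/42202 ≈ -2.3696e-5
√(Z + E(20, -34)) = √(-1/42202 + 54) = √(2278907/42202) = √96174433214/42202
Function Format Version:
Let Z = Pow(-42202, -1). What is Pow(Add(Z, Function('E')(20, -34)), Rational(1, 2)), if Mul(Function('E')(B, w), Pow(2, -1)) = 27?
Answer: Mul(Rational(1, 42202), Pow(96174433214, Rational(1, 2))) ≈ 7.3485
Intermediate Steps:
Function('E')(B, w) = 54 (Function('E')(B, w) = Mul(2, 27) = 54)
Z = Rational(-1, 42202) ≈ -2.3696e-5
Pow(Add(Z, Function('E')(20, -34)), Rational(1, 2)) = Pow(Add(Rational(-1, 42202), 54), Rational(1, 2)) = Pow(Rational(2278907, 42202), Rational(1, 2)) = Mul(Rational(1, 42202), Pow(96174433214, Rational(1, 2)))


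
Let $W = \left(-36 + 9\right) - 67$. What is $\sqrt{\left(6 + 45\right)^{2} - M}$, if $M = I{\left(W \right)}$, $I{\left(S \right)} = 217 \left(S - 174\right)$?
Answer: $\sqrt{60757} \approx 246.49$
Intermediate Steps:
$W = -94$ ($W = -27 - 67 = -94$)
$I{\left(S \right)} = -37758 + 217 S$ ($I{\left(S \right)} = 217 \left(-174 + S\right) = -37758 + 217 S$)
$M = -58156$ ($M = -37758 + 217 \left(-94\right) = -37758 - 20398 = -58156$)
$\sqrt{\left(6 + 45\right)^{2} - M} = \sqrt{\left(6 + 45\right)^{2} - -58156} = \sqrt{51^{2} + 58156} = \sqrt{2601 + 58156} = \sqrt{60757}$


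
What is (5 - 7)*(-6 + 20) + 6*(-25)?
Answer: -178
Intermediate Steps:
(5 - 7)*(-6 + 20) + 6*(-25) = -2*14 - 150 = -28 - 150 = -178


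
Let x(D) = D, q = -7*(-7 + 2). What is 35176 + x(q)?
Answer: 35211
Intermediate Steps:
q = 35 (q = -7*(-5) = 35)
35176 + x(q) = 35176 + 35 = 35211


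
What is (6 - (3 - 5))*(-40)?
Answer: -320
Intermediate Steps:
(6 - (3 - 5))*(-40) = (6 - 1*(-2))*(-40) = (6 + 2)*(-40) = 8*(-40) = -320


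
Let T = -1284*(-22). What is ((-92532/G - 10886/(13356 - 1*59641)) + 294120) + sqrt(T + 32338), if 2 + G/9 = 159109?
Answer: 6497938835390066/22092802485 + sqrt(60586) ≈ 2.9437e+5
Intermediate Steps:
T = 28248
G = 1431963 (G = -18 + 9*159109 = -18 + 1431981 = 1431963)
((-92532/G - 10886/(13356 - 1*59641)) + 294120) + sqrt(T + 32338) = ((-92532/1431963 - 10886/(13356 - 1*59641)) + 294120) + sqrt(28248 + 32338) = ((-92532*1/1431963 - 10886/(13356 - 59641)) + 294120) + sqrt(60586) = ((-30844/477321 - 10886/(-46285)) + 294120) + sqrt(60586) = ((-30844/477321 - 10886*(-1/46285)) + 294120) + sqrt(60586) = ((-30844/477321 + 10886/46285) + 294120) + sqrt(60586) = (3768501866/22092802485 + 294120) + sqrt(60586) = 6497938835390066/22092802485 + sqrt(60586)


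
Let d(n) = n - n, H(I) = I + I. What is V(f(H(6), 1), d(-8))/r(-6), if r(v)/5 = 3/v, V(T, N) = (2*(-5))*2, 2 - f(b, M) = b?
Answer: 8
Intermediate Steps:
H(I) = 2*I
f(b, M) = 2 - b
d(n) = 0
V(T, N) = -20 (V(T, N) = -10*2 = -20)
r(v) = 15/v (r(v) = 5*(3/v) = 15/v)
V(f(H(6), 1), d(-8))/r(-6) = -20/(15/(-6)) = -20/(15*(-⅙)) = -20/(-5/2) = -20*(-⅖) = 8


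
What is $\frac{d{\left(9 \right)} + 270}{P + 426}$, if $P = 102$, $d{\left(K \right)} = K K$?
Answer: $\frac{117}{176} \approx 0.66477$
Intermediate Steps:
$d{\left(K \right)} = K^{2}$
$\frac{d{\left(9 \right)} + 270}{P + 426} = \frac{9^{2} + 270}{102 + 426} = \frac{81 + 270}{528} = 351 \cdot \frac{1}{528} = \frac{117}{176}$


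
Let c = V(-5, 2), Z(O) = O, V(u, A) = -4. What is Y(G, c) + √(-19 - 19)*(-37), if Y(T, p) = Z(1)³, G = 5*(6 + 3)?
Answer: 1 - 37*I*√38 ≈ 1.0 - 228.08*I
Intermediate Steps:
G = 45 (G = 5*9 = 45)
c = -4
Y(T, p) = 1 (Y(T, p) = 1³ = 1)
Y(G, c) + √(-19 - 19)*(-37) = 1 + √(-19 - 19)*(-37) = 1 + √(-38)*(-37) = 1 + (I*√38)*(-37) = 1 - 37*I*√38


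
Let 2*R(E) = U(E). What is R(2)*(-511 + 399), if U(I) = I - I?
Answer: 0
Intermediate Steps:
U(I) = 0
R(E) = 0 (R(E) = (1/2)*0 = 0)
R(2)*(-511 + 399) = 0*(-511 + 399) = 0*(-112) = 0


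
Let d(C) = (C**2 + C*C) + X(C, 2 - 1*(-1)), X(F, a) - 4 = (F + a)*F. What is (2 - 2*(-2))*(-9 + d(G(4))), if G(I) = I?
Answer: 330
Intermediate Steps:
X(F, a) = 4 + F*(F + a) (X(F, a) = 4 + (F + a)*F = 4 + F*(F + a))
d(C) = 4 + 3*C + 3*C**2 (d(C) = (C**2 + C*C) + (4 + C**2 + C*(2 - 1*(-1))) = (C**2 + C**2) + (4 + C**2 + C*(2 + 1)) = 2*C**2 + (4 + C**2 + C*3) = 2*C**2 + (4 + C**2 + 3*C) = 4 + 3*C + 3*C**2)
(2 - 2*(-2))*(-9 + d(G(4))) = (2 - 2*(-2))*(-9 + (4 + 3*4 + 3*4**2)) = (2 + 4)*(-9 + (4 + 12 + 3*16)) = 6*(-9 + (4 + 12 + 48)) = 6*(-9 + 64) = 6*55 = 330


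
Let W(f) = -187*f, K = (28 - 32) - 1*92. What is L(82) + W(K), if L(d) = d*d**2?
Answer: 569320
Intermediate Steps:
L(d) = d**3
K = -96 (K = -4 - 92 = -96)
L(82) + W(K) = 82**3 - 187*(-96) = 551368 + 17952 = 569320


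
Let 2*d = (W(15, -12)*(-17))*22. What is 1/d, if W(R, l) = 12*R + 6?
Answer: -1/34782 ≈ -2.8751e-5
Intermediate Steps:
W(R, l) = 6 + 12*R
d = -34782 (d = (((6 + 12*15)*(-17))*22)/2 = (((6 + 180)*(-17))*22)/2 = ((186*(-17))*22)/2 = (-3162*22)/2 = (½)*(-69564) = -34782)
1/d = 1/(-34782) = -1/34782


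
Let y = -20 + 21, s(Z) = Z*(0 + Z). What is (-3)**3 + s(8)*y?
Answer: 37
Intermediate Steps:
s(Z) = Z**2 (s(Z) = Z*Z = Z**2)
y = 1
(-3)**3 + s(8)*y = (-3)**3 + 8**2*1 = -27 + 64*1 = -27 + 64 = 37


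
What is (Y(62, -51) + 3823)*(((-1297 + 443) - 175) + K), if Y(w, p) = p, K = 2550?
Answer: 5737212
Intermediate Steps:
(Y(62, -51) + 3823)*(((-1297 + 443) - 175) + K) = (-51 + 3823)*(((-1297 + 443) - 175) + 2550) = 3772*((-854 - 175) + 2550) = 3772*(-1029 + 2550) = 3772*1521 = 5737212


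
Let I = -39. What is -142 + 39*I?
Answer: -1663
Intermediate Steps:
-142 + 39*I = -142 + 39*(-39) = -142 - 1521 = -1663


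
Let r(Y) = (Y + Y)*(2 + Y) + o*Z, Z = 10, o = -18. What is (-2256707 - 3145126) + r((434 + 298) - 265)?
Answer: -4963967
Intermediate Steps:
r(Y) = -180 + 2*Y*(2 + Y) (r(Y) = (Y + Y)*(2 + Y) - 18*10 = (2*Y)*(2 + Y) - 180 = 2*Y*(2 + Y) - 180 = -180 + 2*Y*(2 + Y))
(-2256707 - 3145126) + r((434 + 298) - 265) = (-2256707 - 3145126) + (-180 + 2*((434 + 298) - 265)² + 4*((434 + 298) - 265)) = -5401833 + (-180 + 2*(732 - 265)² + 4*(732 - 265)) = -5401833 + (-180 + 2*467² + 4*467) = -5401833 + (-180 + 2*218089 + 1868) = -5401833 + (-180 + 436178 + 1868) = -5401833 + 437866 = -4963967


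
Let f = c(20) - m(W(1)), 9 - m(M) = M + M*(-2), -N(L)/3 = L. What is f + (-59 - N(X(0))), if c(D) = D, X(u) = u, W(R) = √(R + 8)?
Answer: -51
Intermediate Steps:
W(R) = √(8 + R)
N(L) = -3*L
m(M) = 9 + M (m(M) = 9 - (M + M*(-2)) = 9 - (M - 2*M) = 9 - (-1)*M = 9 + M)
f = 8 (f = 20 - (9 + √(8 + 1)) = 20 - (9 + √9) = 20 - (9 + 3) = 20 - 1*12 = 20 - 12 = 8)
f + (-59 - N(X(0))) = 8 + (-59 - (-3)*0) = 8 + (-59 - 1*0) = 8 + (-59 + 0) = 8 - 59 = -51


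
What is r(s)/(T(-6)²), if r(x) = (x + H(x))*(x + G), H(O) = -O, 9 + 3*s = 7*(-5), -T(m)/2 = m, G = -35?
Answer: 0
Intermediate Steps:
T(m) = -2*m
s = -44/3 (s = -3 + (7*(-5))/3 = -3 + (⅓)*(-35) = -3 - 35/3 = -44/3 ≈ -14.667)
r(x) = 0 (r(x) = (x - x)*(x - 35) = 0*(-35 + x) = 0)
r(s)/(T(-6)²) = 0/((-2*(-6))²) = 0/(12²) = 0/144 = 0*(1/144) = 0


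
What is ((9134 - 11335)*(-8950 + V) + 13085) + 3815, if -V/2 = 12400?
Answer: 74300650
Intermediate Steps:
V = -24800 (V = -2*12400 = -24800)
((9134 - 11335)*(-8950 + V) + 13085) + 3815 = ((9134 - 11335)*(-8950 - 24800) + 13085) + 3815 = (-2201*(-33750) + 13085) + 3815 = (74283750 + 13085) + 3815 = 74296835 + 3815 = 74300650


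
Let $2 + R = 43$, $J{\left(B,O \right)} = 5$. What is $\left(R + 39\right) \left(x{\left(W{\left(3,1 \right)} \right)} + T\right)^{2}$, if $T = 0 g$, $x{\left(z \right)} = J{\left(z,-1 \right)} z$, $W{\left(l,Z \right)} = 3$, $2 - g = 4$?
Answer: $18000$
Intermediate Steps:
$g = -2$ ($g = 2 - 4 = -2$)
$R = 41$ ($R = -2 + 43 = 41$)
$x{\left(z \right)} = 5 z$
$T = 0$ ($T = 0 \left(-2\right) = 0$)
$\left(R + 39\right) \left(x{\left(W{\left(3,1 \right)} \right)} + T\right)^{2} = \left(41 + 39\right) \left(5 \cdot 3 + 0\right)^{2} = 80 \left(15 + 0\right)^{2} = 80 \cdot 15^{2} = 80 \cdot 225 = 18000$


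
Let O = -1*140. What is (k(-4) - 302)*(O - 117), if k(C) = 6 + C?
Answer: 77100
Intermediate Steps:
O = -140
(k(-4) - 302)*(O - 117) = ((6 - 4) - 302)*(-140 - 117) = (2 - 302)*(-257) = -300*(-257) = 77100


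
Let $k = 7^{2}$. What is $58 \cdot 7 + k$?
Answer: $455$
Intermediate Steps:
$k = 49$
$58 \cdot 7 + k = 58 \cdot 7 + 49 = 406 + 49 = 455$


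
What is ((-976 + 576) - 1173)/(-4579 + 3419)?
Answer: 1573/1160 ≈ 1.3560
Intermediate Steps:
((-976 + 576) - 1173)/(-4579 + 3419) = (-400 - 1173)/(-1160) = -1573*(-1/1160) = 1573/1160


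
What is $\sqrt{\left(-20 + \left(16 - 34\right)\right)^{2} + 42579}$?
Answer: $\sqrt{44023} \approx 209.82$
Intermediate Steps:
$\sqrt{\left(-20 + \left(16 - 34\right)\right)^{2} + 42579} = \sqrt{\left(-20 - 18\right)^{2} + 42579} = \sqrt{\left(-38\right)^{2} + 42579} = \sqrt{1444 + 42579} = \sqrt{44023}$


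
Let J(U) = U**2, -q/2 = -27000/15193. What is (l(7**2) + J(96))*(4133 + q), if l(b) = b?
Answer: 582274388285/15193 ≈ 3.8325e+7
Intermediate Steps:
q = 54000/15193 (q = -(-54000)/15193 = -2*(-27000/15193) = 54000/15193 ≈ 3.5543)
(l(7**2) + J(96))*(4133 + q) = (7**2 + 96**2)*(4133 + 54000/15193) = (49 + 9216)*(62846669/15193) = 9265*(62846669/15193) = 582274388285/15193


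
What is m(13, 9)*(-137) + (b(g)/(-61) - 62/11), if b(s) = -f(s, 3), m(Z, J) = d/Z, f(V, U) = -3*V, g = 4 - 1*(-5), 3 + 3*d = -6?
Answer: 222754/8723 ≈ 25.536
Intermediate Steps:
d = -3 (d = -1 + (⅓)*(-6) = -1 - 2 = -3)
g = 9 (g = 4 + 5 = 9)
m(Z, J) = -3/Z
b(s) = 3*s (b(s) = -(-3)*s = 3*s)
m(13, 9)*(-137) + (b(g)/(-61) - 62/11) = -3/13*(-137) + ((3*9)/(-61) - 62/11) = -3*1/13*(-137) + (27*(-1/61) - 62*1/11) = -3/13*(-137) + (-27/61 - 62/11) = 411/13 - 4079/671 = 222754/8723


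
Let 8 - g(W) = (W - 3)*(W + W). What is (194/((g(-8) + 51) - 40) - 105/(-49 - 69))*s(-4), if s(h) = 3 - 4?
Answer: 6407/18526 ≈ 0.34584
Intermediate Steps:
g(W) = 8 - 2*W*(-3 + W) (g(W) = 8 - (W - 3)*(W + W) = 8 - (-3 + W)*2*W = 8 - 2*W*(-3 + W))
s(h) = -1
(194/((g(-8) + 51) - 40) - 105/(-49 - 69))*s(-4) = (194/(((8 - 2*(-8)**2 + 6*(-8)) + 51) - 40) - 105/(-49 - 69))*(-1) = (194/(((8 - 2*64 - 48) + 51) - 40) - 105/(-118))*(-1) = (194/(((8 - 128 - 48) + 51) - 40) - 105*(-1/118))*(-1) = (194/((-168 + 51) - 40) + 105/118)*(-1) = (194/(-117 - 40) + 105/118)*(-1) = (194/(-157) + 105/118)*(-1) = (194*(-1/157) + 105/118)*(-1) = (-194/157 + 105/118)*(-1) = -6407/18526*(-1) = 6407/18526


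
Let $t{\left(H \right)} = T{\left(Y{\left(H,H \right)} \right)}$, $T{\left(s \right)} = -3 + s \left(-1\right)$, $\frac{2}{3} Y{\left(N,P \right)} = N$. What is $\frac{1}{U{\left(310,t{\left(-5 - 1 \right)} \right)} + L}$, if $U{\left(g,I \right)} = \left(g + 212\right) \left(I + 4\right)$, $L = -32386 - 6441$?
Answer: $- \frac{1}{33607} \approx -2.9756 \cdot 10^{-5}$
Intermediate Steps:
$Y{\left(N,P \right)} = \frac{3 N}{2}$
$T{\left(s \right)} = -3 - s$
$t{\left(H \right)} = -3 - \frac{3 H}{2}$
$L = -38827$
$U{\left(g,I \right)} = \left(4 + I\right) \left(212 + g\right)$ ($U{\left(g,I \right)} = \left(212 + g\right) \left(4 + I\right) = \left(4 + I\right) \left(212 + g\right)$)
$\frac{1}{U{\left(310,t{\left(-5 - 1 \right)} \right)} + L} = \frac{1}{\left(848 + 4 \cdot 310 + 212 \left(-3 - \frac{3 \left(-5 - 1\right)}{2}\right) + \left(-3 - \frac{3 \left(-5 - 1\right)}{2}\right) 310\right) - 38827} = \frac{1}{\left(848 + 1240 + 212 \left(-3 - \frac{3 \left(-5 - 1\right)}{2}\right) + \left(-3 - \frac{3 \left(-5 - 1\right)}{2}\right) 310\right) - 38827} = \frac{1}{\left(848 + 1240 + 212 \left(-3 - -9\right) + \left(-3 - -9\right) 310\right) - 38827} = \frac{1}{\left(848 + 1240 + 212 \left(-3 + 9\right) + \left(-3 + 9\right) 310\right) - 38827} = \frac{1}{\left(848 + 1240 + 212 \cdot 6 + 6 \cdot 310\right) - 38827} = \frac{1}{\left(848 + 1240 + 1272 + 1860\right) - 38827} = \frac{1}{5220 - 38827} = \frac{1}{-33607} = - \frac{1}{33607}$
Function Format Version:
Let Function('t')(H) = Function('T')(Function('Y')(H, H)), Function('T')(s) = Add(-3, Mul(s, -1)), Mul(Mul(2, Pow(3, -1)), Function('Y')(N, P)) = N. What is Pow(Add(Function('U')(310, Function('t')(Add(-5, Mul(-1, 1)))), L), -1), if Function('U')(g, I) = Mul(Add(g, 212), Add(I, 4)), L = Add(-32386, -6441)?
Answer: Rational(-1, 33607) ≈ -2.9756e-5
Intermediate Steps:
Function('Y')(N, P) = Mul(Rational(3, 2), N)
Function('T')(s) = Add(-3, Mul(-1, s))
Function('t')(H) = Add(-3, Mul(Rational(-3, 2), H)) (Function('t')(H) = Add(-3, Mul(-1, Mul(Rational(3, 2), H))) = Add(-3, Mul(Rational(-3, 2), H)))
L = -38827
Function('U')(g, I) = Mul(Add(4, I), Add(212, g)) (Function('U')(g, I) = Mul(Add(212, g), Add(4, I)) = Mul(Add(4, I), Add(212, g)))
Pow(Add(Function('U')(310, Function('t')(Add(-5, Mul(-1, 1)))), L), -1) = Pow(Add(Add(848, Mul(4, 310), Mul(212, Add(-3, Mul(Rational(-3, 2), Add(-5, Mul(-1, 1))))), Mul(Add(-3, Mul(Rational(-3, 2), Add(-5, Mul(-1, 1)))), 310)), -38827), -1) = Pow(Add(Add(848, 1240, Mul(212, Add(-3, Mul(Rational(-3, 2), Add(-5, -1)))), Mul(Add(-3, Mul(Rational(-3, 2), Add(-5, -1))), 310)), -38827), -1) = Pow(Add(Add(848, 1240, Mul(212, Add(-3, Mul(Rational(-3, 2), -6))), Mul(Add(-3, Mul(Rational(-3, 2), -6)), 310)), -38827), -1) = Pow(Add(Add(848, 1240, Mul(212, Add(-3, 9)), Mul(Add(-3, 9), 310)), -38827), -1) = Pow(Add(Add(848, 1240, Mul(212, 6), Mul(6, 310)), -38827), -1) = Pow(Add(Add(848, 1240, 1272, 1860), -38827), -1) = Pow(Add(5220, -38827), -1) = Pow(-33607, -1) = Rational(-1, 33607)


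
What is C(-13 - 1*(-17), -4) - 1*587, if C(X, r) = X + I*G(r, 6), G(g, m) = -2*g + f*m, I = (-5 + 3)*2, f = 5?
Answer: -735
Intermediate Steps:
I = -4 (I = -2*2 = -4)
G(g, m) = -2*g + 5*m
C(X, r) = -120 + X + 8*r (C(X, r) = X - 4*(-2*r + 5*6) = X - 4*(-2*r + 30) = X - 4*(30 - 2*r) = X + (-120 + 8*r) = -120 + X + 8*r)
C(-13 - 1*(-17), -4) - 1*587 = (-120 + (-13 - 1*(-17)) + 8*(-4)) - 1*587 = (-120 + (-13 + 17) - 32) - 587 = (-120 + 4 - 32) - 587 = -148 - 587 = -735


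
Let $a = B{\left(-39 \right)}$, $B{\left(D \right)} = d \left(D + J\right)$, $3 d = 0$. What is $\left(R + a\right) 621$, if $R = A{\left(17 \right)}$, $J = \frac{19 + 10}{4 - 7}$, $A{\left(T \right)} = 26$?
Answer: $16146$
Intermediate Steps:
$d = 0$ ($d = \frac{1}{3} \cdot 0 = 0$)
$J = - \frac{29}{3}$ ($J = \frac{29}{-3} = 29 \left(- \frac{1}{3}\right) = - \frac{29}{3} \approx -9.6667$)
$B{\left(D \right)} = 0$ ($B{\left(D \right)} = 0 \left(D - \frac{29}{3}\right) = 0 \left(- \frac{29}{3} + D\right) = 0$)
$a = 0$
$R = 26$
$\left(R + a\right) 621 = \left(26 + 0\right) 621 = 26 \cdot 621 = 16146$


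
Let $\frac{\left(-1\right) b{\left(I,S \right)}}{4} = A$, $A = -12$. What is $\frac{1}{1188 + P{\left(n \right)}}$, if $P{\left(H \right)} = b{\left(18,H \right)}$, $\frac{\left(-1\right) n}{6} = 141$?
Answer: $\frac{1}{1236} \approx 0.00080906$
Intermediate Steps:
$n = -846$ ($n = \left(-6\right) 141 = -846$)
$b{\left(I,S \right)} = 48$ ($b{\left(I,S \right)} = \left(-4\right) \left(-12\right) = 48$)
$P{\left(H \right)} = 48$
$\frac{1}{1188 + P{\left(n \right)}} = \frac{1}{1188 + 48} = \frac{1}{1236}$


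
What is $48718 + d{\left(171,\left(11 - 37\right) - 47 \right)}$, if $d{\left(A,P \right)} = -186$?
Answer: $48532$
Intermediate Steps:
$48718 + d{\left(171,\left(11 - 37\right) - 47 \right)} = 48718 - 186 = 48532$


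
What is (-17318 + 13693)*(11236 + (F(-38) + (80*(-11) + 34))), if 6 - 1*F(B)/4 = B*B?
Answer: -16812750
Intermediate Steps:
F(B) = 24 - 4*B² (F(B) = 24 - 4*B*B = 24 - 4*B²)
(-17318 + 13693)*(11236 + (F(-38) + (80*(-11) + 34))) = (-17318 + 13693)*(11236 + ((24 - 4*(-38)²) + (80*(-11) + 34))) = -3625*(11236 + ((24 - 4*1444) + (-880 + 34))) = -3625*(11236 + ((24 - 5776) - 846)) = -3625*(11236 + (-5752 - 846)) = -3625*(11236 - 6598) = -3625*4638 = -16812750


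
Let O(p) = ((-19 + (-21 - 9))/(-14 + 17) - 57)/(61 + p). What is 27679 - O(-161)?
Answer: 415174/15 ≈ 27678.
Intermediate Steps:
O(p) = -220/(3*(61 + p)) (O(p) = ((-19 - 30)/3 - 57)/(61 + p) = (-49*⅓ - 57)/(61 + p) = (-49/3 - 57)/(61 + p) = -220/(3*(61 + p)))
27679 - O(-161) = 27679 - (-220)/(183 + 3*(-161)) = 27679 - (-220)/(183 - 483) = 27679 - (-220)/(-300) = 27679 - (-220)*(-1)/300 = 27679 - 1*11/15 = 27679 - 11/15 = 415174/15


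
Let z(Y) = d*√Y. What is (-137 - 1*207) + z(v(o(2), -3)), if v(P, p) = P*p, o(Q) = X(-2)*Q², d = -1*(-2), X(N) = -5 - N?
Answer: -332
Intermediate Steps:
d = 2
o(Q) = -3*Q² (o(Q) = (-5 - 1*(-2))*Q² = (-5 + 2)*Q² = -3*Q²)
z(Y) = 2*√Y
(-137 - 1*207) + z(v(o(2), -3)) = (-137 - 1*207) + 2*√(-3*2²*(-3)) = (-137 - 207) + 2*√(-3*4*(-3)) = -344 + 2*√(-12*(-3)) = -344 + 2*√36 = -344 + 2*6 = -344 + 12 = -332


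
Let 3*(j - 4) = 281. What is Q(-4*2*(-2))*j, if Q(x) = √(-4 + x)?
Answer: 586*√3/3 ≈ 338.33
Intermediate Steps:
j = 293/3 (j = 4 + (⅓)*281 = 4 + 281/3 = 293/3 ≈ 97.667)
Q(-4*2*(-2))*j = √(-4 - 4*2*(-2))*(293/3) = √(-4 - 8*(-2))*(293/3) = √(-4 + 16)*(293/3) = √12*(293/3) = (2*√3)*(293/3) = 586*√3/3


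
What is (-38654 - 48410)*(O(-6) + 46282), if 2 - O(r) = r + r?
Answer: -4030714944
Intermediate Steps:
O(r) = 2 - 2*r (O(r) = 2 - (r + r) = 2 - 2*r)
(-38654 - 48410)*(O(-6) + 46282) = (-38654 - 48410)*((2 - 2*(-6)) + 46282) = -87064*((2 + 12) + 46282) = -87064*(14 + 46282) = -87064*46296 = -4030714944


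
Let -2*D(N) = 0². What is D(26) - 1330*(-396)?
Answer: 526680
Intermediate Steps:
D(N) = 0 (D(N) = -½*0² = -½*0 = 0)
D(26) - 1330*(-396) = 0 - 1330*(-396) = 0 + 526680 = 526680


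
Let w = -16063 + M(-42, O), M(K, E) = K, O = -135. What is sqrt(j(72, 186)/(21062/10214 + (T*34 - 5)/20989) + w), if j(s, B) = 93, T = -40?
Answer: I*sqrt(183963140102632453906)/107032052 ≈ 126.72*I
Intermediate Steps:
w = -16105 (w = -16063 - 42 = -16105)
sqrt(j(72, 186)/(21062/10214 + (T*34 - 5)/20989) + w) = sqrt(93/(21062/10214 + (-40*34 - 5)/20989) - 16105) = sqrt(93/(21062*(1/10214) + (-1360 - 5)*(1/20989)) - 16105) = sqrt(93/(10531/5107 - 1365*1/20989) - 16105) = sqrt(93/(10531/5107 - 1365/20989) - 16105) = sqrt(93/(214064104/107190823) - 16105) = sqrt(93*(107190823/214064104) - 16105) = sqrt(9968746539/214064104 - 16105) = sqrt(-3437533648381/214064104) = I*sqrt(183963140102632453906)/107032052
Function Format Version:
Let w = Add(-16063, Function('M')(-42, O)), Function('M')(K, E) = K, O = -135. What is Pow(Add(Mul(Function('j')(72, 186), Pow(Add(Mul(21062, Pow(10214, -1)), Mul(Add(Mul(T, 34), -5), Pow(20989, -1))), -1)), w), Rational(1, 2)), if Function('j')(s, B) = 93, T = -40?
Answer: Mul(Rational(1, 107032052), I, Pow(183963140102632453906, Rational(1, 2))) ≈ Mul(126.72, I)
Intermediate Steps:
w = -16105 (w = Add(-16063, -42) = -16105)
Pow(Add(Mul(Function('j')(72, 186), Pow(Add(Mul(21062, Pow(10214, -1)), Mul(Add(Mul(T, 34), -5), Pow(20989, -1))), -1)), w), Rational(1, 2)) = Pow(Add(Mul(93, Pow(Add(Mul(21062, Pow(10214, -1)), Mul(Add(Mul(-40, 34), -5), Pow(20989, -1))), -1)), -16105), Rational(1, 2)) = Pow(Add(Mul(93, Pow(Add(Mul(21062, Rational(1, 10214)), Mul(Add(-1360, -5), Rational(1, 20989))), -1)), -16105), Rational(1, 2)) = Pow(Add(Mul(93, Pow(Add(Rational(10531, 5107), Mul(-1365, Rational(1, 20989))), -1)), -16105), Rational(1, 2)) = Pow(Add(Mul(93, Pow(Add(Rational(10531, 5107), Rational(-1365, 20989)), -1)), -16105), Rational(1, 2)) = Pow(Add(Mul(93, Pow(Rational(214064104, 107190823), -1)), -16105), Rational(1, 2)) = Pow(Add(Mul(93, Rational(107190823, 214064104)), -16105), Rational(1, 2)) = Pow(Add(Rational(9968746539, 214064104), -16105), Rational(1, 2)) = Pow(Rational(-3437533648381, 214064104), Rational(1, 2)) = Mul(Rational(1, 107032052), I, Pow(183963140102632453906, Rational(1, 2)))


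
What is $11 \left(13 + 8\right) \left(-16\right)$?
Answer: $-3696$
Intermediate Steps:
$11 \left(13 + 8\right) \left(-16\right) = 11 \cdot 21 \left(-16\right) = 11 \left(-336\right) = -3696$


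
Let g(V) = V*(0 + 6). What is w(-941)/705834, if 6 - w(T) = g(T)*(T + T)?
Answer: -1770961/117639 ≈ -15.054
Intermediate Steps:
g(V) = 6*V (g(V) = V*6 = 6*V)
w(T) = 6 - 12*T**2 (w(T) = 6 - 6*T*(T + T) = 6 - 6*T*2*T = 6 - 12*T**2)
w(-941)/705834 = (6 - 12*(-941)**2)/705834 = (6 - 12*885481)*(1/705834) = (6 - 10625772)*(1/705834) = -10625766*1/705834 = -1770961/117639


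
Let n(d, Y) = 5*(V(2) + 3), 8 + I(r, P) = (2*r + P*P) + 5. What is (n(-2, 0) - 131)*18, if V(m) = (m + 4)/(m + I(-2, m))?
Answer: -2628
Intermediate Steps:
I(r, P) = -3 + P² + 2*r (I(r, P) = -8 + ((2*r + P*P) + 5) = -8 + ((2*r + P²) + 5) = -8 + ((P² + 2*r) + 5) = -8 + (5 + P² + 2*r) = -3 + P² + 2*r)
V(m) = (4 + m)/(-7 + m + m²) (V(m) = (m + 4)/(m + (-3 + m² + 2*(-2))) = (4 + m)/(m + (-3 + m² - 4)) = (4 + m)/(m + (-7 + m²)) = (4 + m)/(-7 + m + m²))
n(d, Y) = -15 (n(d, Y) = 5*((4 + 2)/(-7 + 2 + 2²) + 3) = 5*(6/(-7 + 2 + 4) + 3) = 5*(6/(-1) + 3) = 5*(-1*6 + 3) = 5*(-6 + 3) = 5*(-3) = -15)
(n(-2, 0) - 131)*18 = (-15 - 131)*18 = -146*18 = -2628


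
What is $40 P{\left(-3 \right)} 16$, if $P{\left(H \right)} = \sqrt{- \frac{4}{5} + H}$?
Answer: $128 i \sqrt{95} \approx 1247.6 i$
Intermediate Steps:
$P{\left(H \right)} = \sqrt{- \frac{4}{5} + H}$ ($P{\left(H \right)} = \sqrt{\left(-4\right) \frac{1}{5} + H} = \sqrt{- \frac{4}{5} + H}$)
$40 P{\left(-3 \right)} 16 = 40 \frac{\sqrt{-20 + 25 \left(-3\right)}}{5} \cdot 16 = 40 \frac{\sqrt{-20 - 75}}{5} \cdot 16 = 40 \frac{\sqrt{-95}}{5} \cdot 16 = 40 \frac{i \sqrt{95}}{5} \cdot 16 = 8 i \sqrt{95} \cdot 16 = 128 i \sqrt{95}$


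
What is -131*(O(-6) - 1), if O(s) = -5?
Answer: 786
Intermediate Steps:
-131*(O(-6) - 1) = -131*(-5 - 1) = -131*(-6) = 786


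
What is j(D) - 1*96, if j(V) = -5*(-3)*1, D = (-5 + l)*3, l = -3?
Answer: -81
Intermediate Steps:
D = -24 (D = (-5 - 3)*3 = -8*3 = -24)
j(V) = 15 (j(V) = 15*1 = 15)
j(D) - 1*96 = 15 - 1*96 = 15 - 96 = -81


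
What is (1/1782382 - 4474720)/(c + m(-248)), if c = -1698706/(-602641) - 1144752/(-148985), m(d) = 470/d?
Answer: -14799202333379864354394310/28466785019240559201 ≈ -5.1988e+5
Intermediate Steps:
c = 942956203442/89784469385 (c = -1698706*(-1/602641) - 1144752*(-1/148985) = 1698706/602641 + 1144752/148985 = 942956203442/89784469385 ≈ 10.502)
(1/1782382 - 4474720)/(c + m(-248)) = (1/1782382 - 4474720)/(942956203442/89784469385 + 470/(-248)) = (1/1782382 - 4474720)/(942956203442/89784469385 + 470*(-1/248)) = -7975660383039/(1782382*(942956203442/89784469385 - 235/124)) = -7975660383039/(1782382*95827218921333/11133274203740) = -7975660383039/1782382*11133274203740/95827218921333 = -14799202333379864354394310/28466785019240559201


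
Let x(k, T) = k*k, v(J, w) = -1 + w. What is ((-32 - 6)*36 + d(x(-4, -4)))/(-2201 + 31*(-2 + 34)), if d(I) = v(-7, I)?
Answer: 451/403 ≈ 1.1191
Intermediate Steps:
x(k, T) = k²
d(I) = -1 + I
((-32 - 6)*36 + d(x(-4, -4)))/(-2201 + 31*(-2 + 34)) = ((-32 - 6)*36 + (-1 + (-4)²))/(-2201 + 31*(-2 + 34)) = (-38*36 + (-1 + 16))/(-2201 + 31*32) = (-1368 + 15)/(-2201 + 992) = -1353/(-1209) = -1353*(-1/1209) = 451/403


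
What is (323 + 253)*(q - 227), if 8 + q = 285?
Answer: 28800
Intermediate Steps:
q = 277 (q = -8 + 285 = 277)
(323 + 253)*(q - 227) = (323 + 253)*(277 - 227) = 576*50 = 28800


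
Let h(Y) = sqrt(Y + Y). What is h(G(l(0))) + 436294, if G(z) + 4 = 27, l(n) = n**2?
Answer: 436294 + sqrt(46) ≈ 4.3630e+5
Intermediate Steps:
G(z) = 23 (G(z) = -4 + 27 = 23)
h(Y) = sqrt(2)*sqrt(Y) (h(Y) = sqrt(2*Y) = sqrt(2)*sqrt(Y))
h(G(l(0))) + 436294 = sqrt(2)*sqrt(23) + 436294 = sqrt(46) + 436294 = 436294 + sqrt(46)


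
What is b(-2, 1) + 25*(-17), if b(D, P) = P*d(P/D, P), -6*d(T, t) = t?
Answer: -2551/6 ≈ -425.17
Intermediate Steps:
d(T, t) = -t/6
b(D, P) = -P²/6 (b(D, P) = P*(-P/6) = -P²/6)
b(-2, 1) + 25*(-17) = -⅙*1² + 25*(-17) = -⅙*1 - 425 = -⅙ - 425 = -2551/6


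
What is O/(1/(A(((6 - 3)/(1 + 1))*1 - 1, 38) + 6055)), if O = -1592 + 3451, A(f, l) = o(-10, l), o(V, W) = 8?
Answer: 11271117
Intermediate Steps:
A(f, l) = 8
O = 1859
O/(1/(A(((6 - 3)/(1 + 1))*1 - 1, 38) + 6055)) = 1859/(1/(8 + 6055)) = 1859/(1/6063) = 1859*6063 = 11271117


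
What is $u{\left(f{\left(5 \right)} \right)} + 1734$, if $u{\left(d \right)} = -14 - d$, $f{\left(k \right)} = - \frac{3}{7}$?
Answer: $\frac{12043}{7} \approx 1720.4$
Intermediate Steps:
$f{\left(k \right)} = - \frac{3}{7}$ ($f{\left(k \right)} = \left(-3\right) \frac{1}{7} = - \frac{3}{7}$)
$u{\left(f{\left(5 \right)} \right)} + 1734 = \left(-14 - - \frac{3}{7}\right) + 1734 = \left(-14 + \frac{3}{7}\right) + 1734 = - \frac{95}{7} + 1734 = \frac{12043}{7}$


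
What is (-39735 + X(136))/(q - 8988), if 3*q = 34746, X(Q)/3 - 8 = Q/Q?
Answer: -19854/1297 ≈ -15.308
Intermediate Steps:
X(Q) = 27 (X(Q) = 24 + 3*(Q/Q) = 24 + 3*1 = 24 + 3 = 27)
q = 11582 (q = (1/3)*34746 = 11582)
(-39735 + X(136))/(q - 8988) = (-39735 + 27)/(11582 - 8988) = -39708/2594 = -39708*1/2594 = -19854/1297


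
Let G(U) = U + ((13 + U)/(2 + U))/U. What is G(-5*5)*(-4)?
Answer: 57548/575 ≈ 100.08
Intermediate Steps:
G(U) = U + (13 + U)/(U*(2 + U)) (G(U) = U + ((13 + U)/(2 + U))/U = U + (13 + U)/(U*(2 + U)))
G(-5*5)*(-4) = ((13 - 5*5 + (-5*5)**3 + 2*(-5*5)**2)/(((-5*5))*(2 - 5*5)))*(-4) = ((13 - 25 + (-25)**3 + 2*(-25)**2)/((-25)*(2 - 25)))*(-4) = -1/25*(13 - 25 - 15625 + 2*625)/(-23)*(-4) = -1/25*(-1/23)*(13 - 25 - 15625 + 1250)*(-4) = -1/25*(-1/23)*(-14387)*(-4) = -14387/575*(-4) = 57548/575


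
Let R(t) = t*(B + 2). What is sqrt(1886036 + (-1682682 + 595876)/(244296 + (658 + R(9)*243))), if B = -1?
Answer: sqrt(115196309177504070)/247141 ≈ 1373.3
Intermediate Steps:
R(t) = t (R(t) = t*(-1 + 2) = t*1 = t)
sqrt(1886036 + (-1682682 + 595876)/(244296 + (658 + R(9)*243))) = sqrt(1886036 + (-1682682 + 595876)/(244296 + (658 + 9*243))) = sqrt(1886036 - 1086806/(244296 + (658 + 2187))) = sqrt(1886036 - 1086806/(244296 + 2845)) = sqrt(1886036 - 1086806/247141) = sqrt(466115736270/247141) = sqrt(115196309177504070)/247141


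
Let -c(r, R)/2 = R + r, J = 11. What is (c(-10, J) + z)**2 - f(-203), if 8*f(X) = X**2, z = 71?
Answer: -3121/8 ≈ -390.13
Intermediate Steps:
c(r, R) = -2*R - 2*r (c(r, R) = -2*(R + r) = -2*R - 2*r)
f(X) = X**2/8
(c(-10, J) + z)**2 - f(-203) = ((-2*11 - 2*(-10)) + 71)**2 - (-203)**2/8 = ((-22 + 20) + 71)**2 - 41209/8 = (-2 + 71)**2 - 1*41209/8 = 69**2 - 41209/8 = 4761 - 41209/8 = -3121/8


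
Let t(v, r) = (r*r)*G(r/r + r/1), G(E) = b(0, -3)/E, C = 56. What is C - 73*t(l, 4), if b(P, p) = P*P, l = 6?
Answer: 56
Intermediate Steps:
b(P, p) = P**2
G(E) = 0 (G(E) = 0**2/E = 0/E = 0)
t(v, r) = 0 (t(v, r) = (r*r)*0 = r**2*0 = 0)
C - 73*t(l, 4) = 56 - 73*0 = 56 + 0 = 56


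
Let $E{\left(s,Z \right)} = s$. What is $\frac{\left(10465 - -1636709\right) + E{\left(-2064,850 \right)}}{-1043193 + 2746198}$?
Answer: $\frac{329022}{340601} \approx 0.966$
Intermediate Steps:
$\frac{\left(10465 - -1636709\right) + E{\left(-2064,850 \right)}}{-1043193 + 2746198} = \frac{\left(10465 - -1636709\right) - 2064}{-1043193 + 2746198} = \frac{\left(10465 + 1636709\right) - 2064}{1703005} = \left(1647174 - 2064\right) \frac{1}{1703005} = 1645110 \cdot \frac{1}{1703005} = \frac{329022}{340601}$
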